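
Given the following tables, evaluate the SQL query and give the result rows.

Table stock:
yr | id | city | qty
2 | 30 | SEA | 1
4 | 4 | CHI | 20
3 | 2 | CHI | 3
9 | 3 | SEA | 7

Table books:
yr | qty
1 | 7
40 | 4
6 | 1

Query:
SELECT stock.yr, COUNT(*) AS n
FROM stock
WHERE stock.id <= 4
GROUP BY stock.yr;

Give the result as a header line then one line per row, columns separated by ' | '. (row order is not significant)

== RESULT ==
stock.yr | n
4 | 1
3 | 1
9 | 1

Derivation:
After WHERE (3 rows):
stock.yr | stock.id | stock.city | stock.qty
4 | 4 | CHI | 20
3 | 2 | CHI | 3
9 | 3 | SEA | 7
After GROUP BY (3 rows):
stock.yr | n
4 | 1
3 | 1
9 | 1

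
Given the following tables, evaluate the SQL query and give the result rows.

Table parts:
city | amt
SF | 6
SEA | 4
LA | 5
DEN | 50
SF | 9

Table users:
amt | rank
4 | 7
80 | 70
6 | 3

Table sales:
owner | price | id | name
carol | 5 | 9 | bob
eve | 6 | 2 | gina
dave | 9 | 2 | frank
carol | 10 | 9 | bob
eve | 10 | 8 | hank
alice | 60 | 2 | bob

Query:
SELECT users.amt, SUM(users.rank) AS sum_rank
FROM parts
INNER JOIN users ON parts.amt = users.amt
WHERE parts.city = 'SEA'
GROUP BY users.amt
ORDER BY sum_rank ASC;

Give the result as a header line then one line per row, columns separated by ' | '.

== RESULT ==
users.amt | sum_rank
4 | 7

Derivation:
After JOIN users (2 rows):
parts.city | parts.amt | users.amt | users.rank
SF | 6 | 6 | 3
SEA | 4 | 4 | 7
After WHERE (1 rows):
parts.city | parts.amt | users.amt | users.rank
SEA | 4 | 4 | 7
After GROUP BY (1 rows):
users.amt | sum_rank
4 | 7
After ORDER BY (1 rows):
users.amt | sum_rank
4 | 7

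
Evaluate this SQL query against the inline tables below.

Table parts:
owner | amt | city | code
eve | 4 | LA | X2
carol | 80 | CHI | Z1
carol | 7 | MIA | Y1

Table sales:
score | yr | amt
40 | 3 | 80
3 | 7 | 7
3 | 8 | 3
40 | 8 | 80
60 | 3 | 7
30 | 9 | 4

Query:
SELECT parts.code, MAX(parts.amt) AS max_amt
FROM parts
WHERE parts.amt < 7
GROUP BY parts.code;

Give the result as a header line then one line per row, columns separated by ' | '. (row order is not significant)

After WHERE (1 rows):
parts.owner | parts.amt | parts.city | parts.code
eve | 4 | LA | X2
After GROUP BY (1 rows):
parts.code | max_amt
X2 | 4

== RESULT ==
parts.code | max_amt
X2 | 4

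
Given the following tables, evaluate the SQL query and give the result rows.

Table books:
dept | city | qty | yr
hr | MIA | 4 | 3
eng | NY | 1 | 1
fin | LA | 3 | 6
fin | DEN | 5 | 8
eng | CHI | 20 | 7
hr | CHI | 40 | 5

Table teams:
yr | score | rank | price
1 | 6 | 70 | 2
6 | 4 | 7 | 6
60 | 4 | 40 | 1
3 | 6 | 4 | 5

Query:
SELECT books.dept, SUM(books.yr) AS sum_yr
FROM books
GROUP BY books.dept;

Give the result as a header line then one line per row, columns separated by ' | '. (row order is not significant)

After GROUP BY (3 rows):
books.dept | sum_yr
hr | 8
eng | 8
fin | 14

== RESULT ==
books.dept | sum_yr
hr | 8
eng | 8
fin | 14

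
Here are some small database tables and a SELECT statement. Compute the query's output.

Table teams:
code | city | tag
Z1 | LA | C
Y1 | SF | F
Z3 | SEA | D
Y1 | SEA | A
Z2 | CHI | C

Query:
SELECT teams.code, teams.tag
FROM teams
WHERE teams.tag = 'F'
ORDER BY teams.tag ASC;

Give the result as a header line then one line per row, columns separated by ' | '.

== RESULT ==
teams.code | teams.tag
Y1 | F

Derivation:
After WHERE (1 rows):
teams.code | teams.city | teams.tag
Y1 | SF | F
After SELECT (1 rows):
teams.code | teams.tag
Y1 | F
After ORDER BY (1 rows):
teams.code | teams.tag
Y1 | F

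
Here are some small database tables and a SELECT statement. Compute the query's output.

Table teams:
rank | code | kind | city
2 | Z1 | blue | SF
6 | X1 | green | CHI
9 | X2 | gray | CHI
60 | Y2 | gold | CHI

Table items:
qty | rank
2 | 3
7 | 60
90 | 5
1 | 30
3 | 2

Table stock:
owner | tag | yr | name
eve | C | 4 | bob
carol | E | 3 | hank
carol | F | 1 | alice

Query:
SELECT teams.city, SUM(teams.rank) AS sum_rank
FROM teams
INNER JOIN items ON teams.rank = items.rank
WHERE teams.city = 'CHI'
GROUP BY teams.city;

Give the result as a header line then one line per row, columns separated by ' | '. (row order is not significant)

== RESULT ==
teams.city | sum_rank
CHI | 60

Derivation:
After JOIN items (2 rows):
teams.rank | teams.code | teams.kind | teams.city | items.qty | items.rank
2 | Z1 | blue | SF | 3 | 2
60 | Y2 | gold | CHI | 7 | 60
After WHERE (1 rows):
teams.rank | teams.code | teams.kind | teams.city | items.qty | items.rank
60 | Y2 | gold | CHI | 7 | 60
After GROUP BY (1 rows):
teams.city | sum_rank
CHI | 60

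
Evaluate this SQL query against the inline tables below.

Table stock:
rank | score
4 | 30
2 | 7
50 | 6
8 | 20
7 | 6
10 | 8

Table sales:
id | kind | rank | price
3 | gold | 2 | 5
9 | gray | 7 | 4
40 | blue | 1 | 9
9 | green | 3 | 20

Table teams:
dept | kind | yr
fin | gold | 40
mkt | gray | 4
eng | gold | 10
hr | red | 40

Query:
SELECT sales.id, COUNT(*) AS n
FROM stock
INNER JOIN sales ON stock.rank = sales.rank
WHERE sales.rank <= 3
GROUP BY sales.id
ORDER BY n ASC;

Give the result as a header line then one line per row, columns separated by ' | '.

After JOIN sales (2 rows):
stock.rank | stock.score | sales.id | sales.kind | sales.rank | sales.price
2 | 7 | 3 | gold | 2 | 5
7 | 6 | 9 | gray | 7 | 4
After WHERE (1 rows):
stock.rank | stock.score | sales.id | sales.kind | sales.rank | sales.price
2 | 7 | 3 | gold | 2 | 5
After GROUP BY (1 rows):
sales.id | n
3 | 1
After ORDER BY (1 rows):
sales.id | n
3 | 1

== RESULT ==
sales.id | n
3 | 1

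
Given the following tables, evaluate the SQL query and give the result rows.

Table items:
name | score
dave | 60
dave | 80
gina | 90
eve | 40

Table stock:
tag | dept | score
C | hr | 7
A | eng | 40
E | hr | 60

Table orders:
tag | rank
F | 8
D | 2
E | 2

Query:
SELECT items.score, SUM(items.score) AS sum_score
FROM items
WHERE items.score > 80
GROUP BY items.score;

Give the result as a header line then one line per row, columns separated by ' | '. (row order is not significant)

After WHERE (1 rows):
items.name | items.score
gina | 90
After GROUP BY (1 rows):
items.score | sum_score
90 | 90

== RESULT ==
items.score | sum_score
90 | 90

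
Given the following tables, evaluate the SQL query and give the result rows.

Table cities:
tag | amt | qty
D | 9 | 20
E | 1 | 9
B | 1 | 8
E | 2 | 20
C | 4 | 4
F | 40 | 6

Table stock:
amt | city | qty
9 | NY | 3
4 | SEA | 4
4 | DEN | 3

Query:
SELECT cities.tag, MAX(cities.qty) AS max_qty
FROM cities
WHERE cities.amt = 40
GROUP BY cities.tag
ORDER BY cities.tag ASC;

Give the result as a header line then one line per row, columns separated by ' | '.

== RESULT ==
cities.tag | max_qty
F | 6

Derivation:
After WHERE (1 rows):
cities.tag | cities.amt | cities.qty
F | 40 | 6
After GROUP BY (1 rows):
cities.tag | max_qty
F | 6
After ORDER BY (1 rows):
cities.tag | max_qty
F | 6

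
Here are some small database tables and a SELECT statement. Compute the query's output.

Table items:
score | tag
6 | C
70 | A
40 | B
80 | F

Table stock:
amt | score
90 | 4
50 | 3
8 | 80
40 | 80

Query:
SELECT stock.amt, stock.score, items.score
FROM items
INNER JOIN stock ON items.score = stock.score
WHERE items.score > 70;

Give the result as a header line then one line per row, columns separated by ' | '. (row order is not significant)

After JOIN stock (2 rows):
items.score | items.tag | stock.amt | stock.score
80 | F | 8 | 80
80 | F | 40 | 80
After WHERE (2 rows):
items.score | items.tag | stock.amt | stock.score
80 | F | 8 | 80
80 | F | 40 | 80
After SELECT (2 rows):
stock.amt | stock.score | items.score
8 | 80 | 80
40 | 80 | 80

== RESULT ==
stock.amt | stock.score | items.score
8 | 80 | 80
40 | 80 | 80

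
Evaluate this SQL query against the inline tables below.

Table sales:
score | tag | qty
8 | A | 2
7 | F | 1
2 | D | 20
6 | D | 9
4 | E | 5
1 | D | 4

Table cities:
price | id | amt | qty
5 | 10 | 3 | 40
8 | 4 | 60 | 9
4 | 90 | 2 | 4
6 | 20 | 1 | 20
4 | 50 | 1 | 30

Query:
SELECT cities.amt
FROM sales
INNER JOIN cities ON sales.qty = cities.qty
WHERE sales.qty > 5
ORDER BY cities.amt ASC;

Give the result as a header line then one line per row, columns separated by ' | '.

== RESULT ==
cities.amt
1
60

Derivation:
After JOIN cities (3 rows):
sales.score | sales.tag | sales.qty | cities.price | cities.id | cities.amt | cities.qty
2 | D | 20 | 6 | 20 | 1 | 20
6 | D | 9 | 8 | 4 | 60 | 9
1 | D | 4 | 4 | 90 | 2 | 4
After WHERE (2 rows):
sales.score | sales.tag | sales.qty | cities.price | cities.id | cities.amt | cities.qty
2 | D | 20 | 6 | 20 | 1 | 20
6 | D | 9 | 8 | 4 | 60 | 9
After SELECT (2 rows):
cities.amt
1
60
After ORDER BY (2 rows):
cities.amt
1
60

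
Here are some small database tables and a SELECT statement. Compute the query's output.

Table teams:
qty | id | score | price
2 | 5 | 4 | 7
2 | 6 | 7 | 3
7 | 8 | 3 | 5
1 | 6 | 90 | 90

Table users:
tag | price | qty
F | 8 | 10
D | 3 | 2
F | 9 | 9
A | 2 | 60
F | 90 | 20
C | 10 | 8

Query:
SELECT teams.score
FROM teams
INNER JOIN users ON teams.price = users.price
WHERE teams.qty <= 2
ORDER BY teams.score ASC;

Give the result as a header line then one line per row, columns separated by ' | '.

After JOIN users (2 rows):
teams.qty | teams.id | teams.score | teams.price | users.tag | users.price | users.qty
2 | 6 | 7 | 3 | D | 3 | 2
1 | 6 | 90 | 90 | F | 90 | 20
After WHERE (2 rows):
teams.qty | teams.id | teams.score | teams.price | users.tag | users.price | users.qty
2 | 6 | 7 | 3 | D | 3 | 2
1 | 6 | 90 | 90 | F | 90 | 20
After SELECT (2 rows):
teams.score
7
90
After ORDER BY (2 rows):
teams.score
7
90

== RESULT ==
teams.score
7
90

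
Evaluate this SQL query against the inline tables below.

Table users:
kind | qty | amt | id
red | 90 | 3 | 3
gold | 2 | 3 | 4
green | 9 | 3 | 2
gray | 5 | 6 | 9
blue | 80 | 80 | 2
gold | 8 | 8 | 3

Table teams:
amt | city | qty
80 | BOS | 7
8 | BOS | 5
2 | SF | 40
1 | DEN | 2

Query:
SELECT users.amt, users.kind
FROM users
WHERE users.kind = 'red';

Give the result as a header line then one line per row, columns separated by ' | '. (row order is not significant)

== RESULT ==
users.amt | users.kind
3 | red

Derivation:
After WHERE (1 rows):
users.kind | users.qty | users.amt | users.id
red | 90 | 3 | 3
After SELECT (1 rows):
users.amt | users.kind
3 | red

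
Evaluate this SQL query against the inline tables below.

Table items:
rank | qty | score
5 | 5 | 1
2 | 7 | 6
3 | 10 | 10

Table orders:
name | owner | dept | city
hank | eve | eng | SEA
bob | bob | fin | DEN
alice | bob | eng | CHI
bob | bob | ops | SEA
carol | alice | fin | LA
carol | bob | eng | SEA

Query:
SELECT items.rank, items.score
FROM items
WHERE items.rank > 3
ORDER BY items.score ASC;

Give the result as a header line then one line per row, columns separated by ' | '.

After WHERE (1 rows):
items.rank | items.qty | items.score
5 | 5 | 1
After SELECT (1 rows):
items.rank | items.score
5 | 1
After ORDER BY (1 rows):
items.rank | items.score
5 | 1

== RESULT ==
items.rank | items.score
5 | 1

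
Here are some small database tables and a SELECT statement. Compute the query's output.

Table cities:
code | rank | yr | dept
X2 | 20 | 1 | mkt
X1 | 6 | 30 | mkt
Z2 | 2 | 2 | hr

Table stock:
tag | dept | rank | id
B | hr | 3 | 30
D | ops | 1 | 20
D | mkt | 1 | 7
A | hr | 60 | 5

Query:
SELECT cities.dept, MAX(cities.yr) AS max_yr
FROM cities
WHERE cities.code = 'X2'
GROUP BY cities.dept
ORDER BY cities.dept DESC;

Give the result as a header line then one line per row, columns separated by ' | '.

== RESULT ==
cities.dept | max_yr
mkt | 1

Derivation:
After WHERE (1 rows):
cities.code | cities.rank | cities.yr | cities.dept
X2 | 20 | 1 | mkt
After GROUP BY (1 rows):
cities.dept | max_yr
mkt | 1
After ORDER BY (1 rows):
cities.dept | max_yr
mkt | 1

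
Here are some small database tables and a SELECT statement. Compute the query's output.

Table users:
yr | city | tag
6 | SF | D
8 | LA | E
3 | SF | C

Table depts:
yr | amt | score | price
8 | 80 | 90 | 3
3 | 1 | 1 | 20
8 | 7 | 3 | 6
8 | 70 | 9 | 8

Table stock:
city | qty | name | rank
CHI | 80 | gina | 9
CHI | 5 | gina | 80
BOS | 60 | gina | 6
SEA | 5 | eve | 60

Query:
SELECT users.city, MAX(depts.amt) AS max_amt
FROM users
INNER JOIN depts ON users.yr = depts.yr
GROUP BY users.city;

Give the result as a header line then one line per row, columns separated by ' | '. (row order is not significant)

After JOIN depts (4 rows):
users.yr | users.city | users.tag | depts.yr | depts.amt | depts.score | depts.price
8 | LA | E | 8 | 80 | 90 | 3
8 | LA | E | 8 | 7 | 3 | 6
8 | LA | E | 8 | 70 | 9 | 8
3 | SF | C | 3 | 1 | 1 | 20
After GROUP BY (2 rows):
users.city | max_amt
LA | 80
SF | 1

== RESULT ==
users.city | max_amt
LA | 80
SF | 1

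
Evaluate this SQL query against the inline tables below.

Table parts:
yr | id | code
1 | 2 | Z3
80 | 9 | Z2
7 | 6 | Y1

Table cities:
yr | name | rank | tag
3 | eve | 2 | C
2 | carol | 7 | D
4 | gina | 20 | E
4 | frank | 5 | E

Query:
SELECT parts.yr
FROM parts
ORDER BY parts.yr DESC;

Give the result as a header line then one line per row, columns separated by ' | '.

After SELECT (3 rows):
parts.yr
1
80
7
After ORDER BY (3 rows):
parts.yr
80
7
1

== RESULT ==
parts.yr
80
7
1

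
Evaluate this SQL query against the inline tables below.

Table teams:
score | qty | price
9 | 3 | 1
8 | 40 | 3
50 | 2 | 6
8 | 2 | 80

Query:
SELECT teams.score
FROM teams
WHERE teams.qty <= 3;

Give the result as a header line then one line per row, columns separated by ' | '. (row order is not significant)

== RESULT ==
teams.score
9
50
8

Derivation:
After WHERE (3 rows):
teams.score | teams.qty | teams.price
9 | 3 | 1
50 | 2 | 6
8 | 2 | 80
After SELECT (3 rows):
teams.score
9
50
8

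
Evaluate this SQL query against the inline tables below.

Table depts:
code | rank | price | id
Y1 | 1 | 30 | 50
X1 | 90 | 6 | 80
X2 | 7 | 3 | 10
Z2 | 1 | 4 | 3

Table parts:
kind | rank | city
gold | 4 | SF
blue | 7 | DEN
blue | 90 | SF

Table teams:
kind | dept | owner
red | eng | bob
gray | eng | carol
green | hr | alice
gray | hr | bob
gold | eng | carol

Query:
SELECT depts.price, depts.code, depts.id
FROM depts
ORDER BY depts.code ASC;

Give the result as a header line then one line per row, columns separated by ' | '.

== RESULT ==
depts.price | depts.code | depts.id
6 | X1 | 80
3 | X2 | 10
30 | Y1 | 50
4 | Z2 | 3

Derivation:
After SELECT (4 rows):
depts.price | depts.code | depts.id
30 | Y1 | 50
6 | X1 | 80
3 | X2 | 10
4 | Z2 | 3
After ORDER BY (4 rows):
depts.price | depts.code | depts.id
6 | X1 | 80
3 | X2 | 10
30 | Y1 | 50
4 | Z2 | 3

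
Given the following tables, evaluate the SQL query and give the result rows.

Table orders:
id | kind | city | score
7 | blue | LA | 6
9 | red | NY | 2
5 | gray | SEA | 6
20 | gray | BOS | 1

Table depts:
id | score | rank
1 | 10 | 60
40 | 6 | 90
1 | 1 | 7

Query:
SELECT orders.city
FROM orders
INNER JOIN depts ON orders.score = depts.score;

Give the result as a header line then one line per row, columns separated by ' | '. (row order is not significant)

== RESULT ==
orders.city
LA
SEA
BOS

Derivation:
After JOIN depts (3 rows):
orders.id | orders.kind | orders.city | orders.score | depts.id | depts.score | depts.rank
7 | blue | LA | 6 | 40 | 6 | 90
5 | gray | SEA | 6 | 40 | 6 | 90
20 | gray | BOS | 1 | 1 | 1 | 7
After SELECT (3 rows):
orders.city
LA
SEA
BOS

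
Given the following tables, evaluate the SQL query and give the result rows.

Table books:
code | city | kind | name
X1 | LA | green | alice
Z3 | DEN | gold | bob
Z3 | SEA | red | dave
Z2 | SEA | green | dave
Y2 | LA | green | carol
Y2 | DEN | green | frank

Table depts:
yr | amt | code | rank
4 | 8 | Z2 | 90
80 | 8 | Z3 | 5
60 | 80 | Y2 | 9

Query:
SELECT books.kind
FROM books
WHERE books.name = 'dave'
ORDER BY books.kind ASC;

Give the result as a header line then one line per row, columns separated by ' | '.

== RESULT ==
books.kind
green
red

Derivation:
After WHERE (2 rows):
books.code | books.city | books.kind | books.name
Z3 | SEA | red | dave
Z2 | SEA | green | dave
After SELECT (2 rows):
books.kind
red
green
After ORDER BY (2 rows):
books.kind
green
red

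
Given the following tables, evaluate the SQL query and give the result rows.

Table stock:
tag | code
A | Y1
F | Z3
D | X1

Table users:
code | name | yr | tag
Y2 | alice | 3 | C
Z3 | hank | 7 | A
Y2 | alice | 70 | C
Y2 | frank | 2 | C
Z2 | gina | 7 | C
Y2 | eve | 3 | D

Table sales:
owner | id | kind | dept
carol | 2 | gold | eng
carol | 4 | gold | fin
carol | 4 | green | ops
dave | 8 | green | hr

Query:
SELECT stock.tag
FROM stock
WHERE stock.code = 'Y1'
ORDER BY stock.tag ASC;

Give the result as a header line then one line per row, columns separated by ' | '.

== RESULT ==
stock.tag
A

Derivation:
After WHERE (1 rows):
stock.tag | stock.code
A | Y1
After SELECT (1 rows):
stock.tag
A
After ORDER BY (1 rows):
stock.tag
A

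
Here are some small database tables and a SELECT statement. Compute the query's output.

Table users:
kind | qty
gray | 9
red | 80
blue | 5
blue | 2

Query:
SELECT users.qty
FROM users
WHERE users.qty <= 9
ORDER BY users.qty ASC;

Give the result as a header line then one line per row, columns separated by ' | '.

After WHERE (3 rows):
users.kind | users.qty
gray | 9
blue | 5
blue | 2
After SELECT (3 rows):
users.qty
9
5
2
After ORDER BY (3 rows):
users.qty
2
5
9

== RESULT ==
users.qty
2
5
9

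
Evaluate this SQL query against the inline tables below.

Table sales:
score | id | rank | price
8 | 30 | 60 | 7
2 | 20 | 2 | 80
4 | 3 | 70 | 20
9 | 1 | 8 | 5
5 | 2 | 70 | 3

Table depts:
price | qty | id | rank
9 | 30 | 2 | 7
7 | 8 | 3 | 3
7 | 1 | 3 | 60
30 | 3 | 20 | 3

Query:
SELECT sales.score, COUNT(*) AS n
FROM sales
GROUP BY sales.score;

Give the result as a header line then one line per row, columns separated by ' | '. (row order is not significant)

== RESULT ==
sales.score | n
8 | 1
2 | 1
4 | 1
9 | 1
5 | 1

Derivation:
After GROUP BY (5 rows):
sales.score | n
8 | 1
2 | 1
4 | 1
9 | 1
5 | 1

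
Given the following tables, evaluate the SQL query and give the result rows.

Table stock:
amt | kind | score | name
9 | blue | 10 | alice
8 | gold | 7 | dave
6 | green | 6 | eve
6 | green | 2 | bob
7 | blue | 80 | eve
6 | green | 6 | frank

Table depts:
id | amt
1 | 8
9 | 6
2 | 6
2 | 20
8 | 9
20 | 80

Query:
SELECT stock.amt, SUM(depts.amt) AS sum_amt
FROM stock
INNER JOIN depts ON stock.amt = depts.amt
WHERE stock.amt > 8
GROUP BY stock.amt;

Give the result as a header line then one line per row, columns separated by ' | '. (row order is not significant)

After JOIN depts (8 rows):
stock.amt | stock.kind | stock.score | stock.name | depts.id | depts.amt
9 | blue | 10 | alice | 8 | 9
8 | gold | 7 | dave | 1 | 8
6 | green | 6 | eve | 9 | 6
6 | green | 6 | eve | 2 | 6
6 | green | 2 | bob | 9 | 6
6 | green | 2 | bob | 2 | 6
6 | green | 6 | frank | 9 | 6
6 | green | 6 | frank | 2 | 6
After WHERE (1 rows):
stock.amt | stock.kind | stock.score | stock.name | depts.id | depts.amt
9 | blue | 10 | alice | 8 | 9
After GROUP BY (1 rows):
stock.amt | sum_amt
9 | 9

== RESULT ==
stock.amt | sum_amt
9 | 9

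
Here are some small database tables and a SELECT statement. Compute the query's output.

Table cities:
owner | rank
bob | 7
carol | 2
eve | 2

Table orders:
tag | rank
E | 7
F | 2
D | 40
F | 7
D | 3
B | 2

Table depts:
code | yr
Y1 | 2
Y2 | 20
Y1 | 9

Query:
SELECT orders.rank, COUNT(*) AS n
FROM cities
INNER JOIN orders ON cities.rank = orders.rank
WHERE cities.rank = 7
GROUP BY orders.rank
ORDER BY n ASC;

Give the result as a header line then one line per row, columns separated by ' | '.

After JOIN orders (6 rows):
cities.owner | cities.rank | orders.tag | orders.rank
bob | 7 | E | 7
bob | 7 | F | 7
carol | 2 | F | 2
carol | 2 | B | 2
eve | 2 | F | 2
eve | 2 | B | 2
After WHERE (2 rows):
cities.owner | cities.rank | orders.tag | orders.rank
bob | 7 | E | 7
bob | 7 | F | 7
After GROUP BY (1 rows):
orders.rank | n
7 | 2
After ORDER BY (1 rows):
orders.rank | n
7 | 2

== RESULT ==
orders.rank | n
7 | 2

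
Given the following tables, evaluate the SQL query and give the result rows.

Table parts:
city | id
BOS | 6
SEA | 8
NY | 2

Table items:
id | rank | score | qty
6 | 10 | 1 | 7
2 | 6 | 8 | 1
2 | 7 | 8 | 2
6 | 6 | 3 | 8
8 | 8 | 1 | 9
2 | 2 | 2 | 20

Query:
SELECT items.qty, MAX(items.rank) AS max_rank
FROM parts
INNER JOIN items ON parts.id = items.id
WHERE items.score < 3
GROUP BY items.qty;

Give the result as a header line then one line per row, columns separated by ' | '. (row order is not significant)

After JOIN items (6 rows):
parts.city | parts.id | items.id | items.rank | items.score | items.qty
BOS | 6 | 6 | 10 | 1 | 7
BOS | 6 | 6 | 6 | 3 | 8
SEA | 8 | 8 | 8 | 1 | 9
NY | 2 | 2 | 6 | 8 | 1
NY | 2 | 2 | 7 | 8 | 2
NY | 2 | 2 | 2 | 2 | 20
After WHERE (3 rows):
parts.city | parts.id | items.id | items.rank | items.score | items.qty
BOS | 6 | 6 | 10 | 1 | 7
SEA | 8 | 8 | 8 | 1 | 9
NY | 2 | 2 | 2 | 2 | 20
After GROUP BY (3 rows):
items.qty | max_rank
7 | 10
9 | 8
20 | 2

== RESULT ==
items.qty | max_rank
7 | 10
9 | 8
20 | 2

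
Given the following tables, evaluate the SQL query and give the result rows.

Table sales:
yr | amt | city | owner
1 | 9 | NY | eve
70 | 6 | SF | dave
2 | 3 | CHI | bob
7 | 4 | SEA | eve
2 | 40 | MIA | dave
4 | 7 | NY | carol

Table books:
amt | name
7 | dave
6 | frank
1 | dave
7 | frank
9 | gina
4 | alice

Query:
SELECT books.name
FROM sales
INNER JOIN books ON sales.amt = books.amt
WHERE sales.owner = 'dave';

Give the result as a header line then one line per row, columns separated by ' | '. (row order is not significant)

After JOIN books (5 rows):
sales.yr | sales.amt | sales.city | sales.owner | books.amt | books.name
1 | 9 | NY | eve | 9 | gina
70 | 6 | SF | dave | 6 | frank
7 | 4 | SEA | eve | 4 | alice
4 | 7 | NY | carol | 7 | dave
4 | 7 | NY | carol | 7 | frank
After WHERE (1 rows):
sales.yr | sales.amt | sales.city | sales.owner | books.amt | books.name
70 | 6 | SF | dave | 6 | frank
After SELECT (1 rows):
books.name
frank

== RESULT ==
books.name
frank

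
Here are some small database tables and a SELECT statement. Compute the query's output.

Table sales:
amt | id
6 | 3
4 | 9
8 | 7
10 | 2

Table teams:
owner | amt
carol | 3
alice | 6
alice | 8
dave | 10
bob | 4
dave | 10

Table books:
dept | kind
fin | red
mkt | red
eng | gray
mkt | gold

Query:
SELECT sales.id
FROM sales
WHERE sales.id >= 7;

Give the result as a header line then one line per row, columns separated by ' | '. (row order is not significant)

After WHERE (2 rows):
sales.amt | sales.id
4 | 9
8 | 7
After SELECT (2 rows):
sales.id
9
7

== RESULT ==
sales.id
9
7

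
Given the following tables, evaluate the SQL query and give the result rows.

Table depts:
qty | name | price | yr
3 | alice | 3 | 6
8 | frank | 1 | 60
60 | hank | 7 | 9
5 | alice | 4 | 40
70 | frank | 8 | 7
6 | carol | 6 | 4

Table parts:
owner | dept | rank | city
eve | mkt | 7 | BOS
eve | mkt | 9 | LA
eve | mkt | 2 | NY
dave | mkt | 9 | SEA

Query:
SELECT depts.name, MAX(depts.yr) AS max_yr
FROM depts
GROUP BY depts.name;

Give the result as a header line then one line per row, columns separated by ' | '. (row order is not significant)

== RESULT ==
depts.name | max_yr
alice | 40
frank | 60
hank | 9
carol | 4

Derivation:
After GROUP BY (4 rows):
depts.name | max_yr
alice | 40
frank | 60
hank | 9
carol | 4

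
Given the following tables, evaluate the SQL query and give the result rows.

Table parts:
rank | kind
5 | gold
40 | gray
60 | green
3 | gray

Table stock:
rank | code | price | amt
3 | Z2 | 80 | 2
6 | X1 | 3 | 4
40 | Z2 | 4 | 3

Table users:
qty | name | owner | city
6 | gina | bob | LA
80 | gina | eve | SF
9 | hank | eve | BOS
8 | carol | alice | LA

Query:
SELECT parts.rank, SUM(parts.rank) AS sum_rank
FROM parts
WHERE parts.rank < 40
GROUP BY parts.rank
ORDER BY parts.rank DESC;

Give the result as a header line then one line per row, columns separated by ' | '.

== RESULT ==
parts.rank | sum_rank
5 | 5
3 | 3

Derivation:
After WHERE (2 rows):
parts.rank | parts.kind
5 | gold
3 | gray
After GROUP BY (2 rows):
parts.rank | sum_rank
5 | 5
3 | 3
After ORDER BY (2 rows):
parts.rank | sum_rank
5 | 5
3 | 3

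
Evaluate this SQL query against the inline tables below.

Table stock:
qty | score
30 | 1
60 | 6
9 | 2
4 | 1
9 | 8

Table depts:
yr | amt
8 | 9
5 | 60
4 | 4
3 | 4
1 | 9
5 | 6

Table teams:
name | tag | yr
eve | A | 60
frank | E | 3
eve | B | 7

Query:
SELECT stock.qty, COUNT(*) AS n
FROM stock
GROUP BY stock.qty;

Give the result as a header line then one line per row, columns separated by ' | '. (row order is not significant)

After GROUP BY (4 rows):
stock.qty | n
30 | 1
60 | 1
9 | 2
4 | 1

== RESULT ==
stock.qty | n
30 | 1
60 | 1
9 | 2
4 | 1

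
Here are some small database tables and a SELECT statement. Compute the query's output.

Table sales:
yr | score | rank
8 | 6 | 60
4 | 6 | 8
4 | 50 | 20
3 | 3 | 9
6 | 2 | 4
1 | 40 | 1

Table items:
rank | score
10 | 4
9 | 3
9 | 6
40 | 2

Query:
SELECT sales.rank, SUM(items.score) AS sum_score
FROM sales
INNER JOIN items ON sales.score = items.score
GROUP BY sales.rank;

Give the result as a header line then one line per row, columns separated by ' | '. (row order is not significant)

After JOIN items (4 rows):
sales.yr | sales.score | sales.rank | items.rank | items.score
8 | 6 | 60 | 9 | 6
4 | 6 | 8 | 9 | 6
3 | 3 | 9 | 9 | 3
6 | 2 | 4 | 40 | 2
After GROUP BY (4 rows):
sales.rank | sum_score
60 | 6
8 | 6
9 | 3
4 | 2

== RESULT ==
sales.rank | sum_score
60 | 6
8 | 6
9 | 3
4 | 2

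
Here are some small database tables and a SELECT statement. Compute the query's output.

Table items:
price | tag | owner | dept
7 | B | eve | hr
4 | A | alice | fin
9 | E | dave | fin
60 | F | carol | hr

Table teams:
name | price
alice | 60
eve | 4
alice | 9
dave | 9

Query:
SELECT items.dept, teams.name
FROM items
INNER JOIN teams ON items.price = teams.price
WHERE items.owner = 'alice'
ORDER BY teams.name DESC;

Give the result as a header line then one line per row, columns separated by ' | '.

After JOIN teams (4 rows):
items.price | items.tag | items.owner | items.dept | teams.name | teams.price
4 | A | alice | fin | eve | 4
9 | E | dave | fin | alice | 9
9 | E | dave | fin | dave | 9
60 | F | carol | hr | alice | 60
After WHERE (1 rows):
items.price | items.tag | items.owner | items.dept | teams.name | teams.price
4 | A | alice | fin | eve | 4
After SELECT (1 rows):
items.dept | teams.name
fin | eve
After ORDER BY (1 rows):
items.dept | teams.name
fin | eve

== RESULT ==
items.dept | teams.name
fin | eve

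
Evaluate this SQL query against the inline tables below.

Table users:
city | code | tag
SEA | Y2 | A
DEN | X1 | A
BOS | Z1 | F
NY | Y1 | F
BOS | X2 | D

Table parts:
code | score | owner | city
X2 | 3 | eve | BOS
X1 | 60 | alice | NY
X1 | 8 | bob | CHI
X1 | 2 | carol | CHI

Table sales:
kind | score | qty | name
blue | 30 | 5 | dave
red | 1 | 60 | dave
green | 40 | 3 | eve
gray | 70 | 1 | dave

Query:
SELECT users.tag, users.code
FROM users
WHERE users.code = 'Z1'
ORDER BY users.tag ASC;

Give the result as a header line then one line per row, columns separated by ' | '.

After WHERE (1 rows):
users.city | users.code | users.tag
BOS | Z1 | F
After SELECT (1 rows):
users.tag | users.code
F | Z1
After ORDER BY (1 rows):
users.tag | users.code
F | Z1

== RESULT ==
users.tag | users.code
F | Z1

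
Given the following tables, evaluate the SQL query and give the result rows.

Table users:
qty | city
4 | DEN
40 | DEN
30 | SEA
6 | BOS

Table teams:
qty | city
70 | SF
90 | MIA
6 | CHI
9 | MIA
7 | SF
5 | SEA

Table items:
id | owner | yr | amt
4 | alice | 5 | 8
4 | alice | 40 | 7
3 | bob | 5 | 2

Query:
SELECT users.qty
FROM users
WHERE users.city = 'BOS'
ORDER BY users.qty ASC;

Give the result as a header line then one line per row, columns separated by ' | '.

After WHERE (1 rows):
users.qty | users.city
6 | BOS
After SELECT (1 rows):
users.qty
6
After ORDER BY (1 rows):
users.qty
6

== RESULT ==
users.qty
6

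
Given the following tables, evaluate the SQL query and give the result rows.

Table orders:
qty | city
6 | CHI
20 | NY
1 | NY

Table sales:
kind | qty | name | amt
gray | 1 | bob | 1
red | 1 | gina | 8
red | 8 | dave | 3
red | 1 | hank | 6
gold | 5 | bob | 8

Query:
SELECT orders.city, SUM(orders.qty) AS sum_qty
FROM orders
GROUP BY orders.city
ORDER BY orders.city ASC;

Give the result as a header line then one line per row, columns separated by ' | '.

== RESULT ==
orders.city | sum_qty
CHI | 6
NY | 21

Derivation:
After GROUP BY (2 rows):
orders.city | sum_qty
CHI | 6
NY | 21
After ORDER BY (2 rows):
orders.city | sum_qty
CHI | 6
NY | 21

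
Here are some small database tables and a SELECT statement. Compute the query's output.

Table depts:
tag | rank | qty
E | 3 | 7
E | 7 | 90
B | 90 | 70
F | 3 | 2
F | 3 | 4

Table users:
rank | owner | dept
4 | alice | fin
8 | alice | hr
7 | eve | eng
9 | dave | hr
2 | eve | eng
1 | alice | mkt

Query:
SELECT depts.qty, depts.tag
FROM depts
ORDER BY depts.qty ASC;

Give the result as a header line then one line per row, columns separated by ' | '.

After SELECT (5 rows):
depts.qty | depts.tag
7 | E
90 | E
70 | B
2 | F
4 | F
After ORDER BY (5 rows):
depts.qty | depts.tag
2 | F
4 | F
7 | E
70 | B
90 | E

== RESULT ==
depts.qty | depts.tag
2 | F
4 | F
7 | E
70 | B
90 | E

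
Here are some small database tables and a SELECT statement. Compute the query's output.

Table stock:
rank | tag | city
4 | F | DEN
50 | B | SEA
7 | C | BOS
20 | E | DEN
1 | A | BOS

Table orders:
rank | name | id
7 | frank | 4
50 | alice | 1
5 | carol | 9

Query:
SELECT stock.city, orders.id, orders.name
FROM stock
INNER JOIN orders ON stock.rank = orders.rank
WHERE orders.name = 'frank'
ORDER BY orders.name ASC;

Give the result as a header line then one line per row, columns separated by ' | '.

== RESULT ==
stock.city | orders.id | orders.name
BOS | 4 | frank

Derivation:
After JOIN orders (2 rows):
stock.rank | stock.tag | stock.city | orders.rank | orders.name | orders.id
50 | B | SEA | 50 | alice | 1
7 | C | BOS | 7 | frank | 4
After WHERE (1 rows):
stock.rank | stock.tag | stock.city | orders.rank | orders.name | orders.id
7 | C | BOS | 7 | frank | 4
After SELECT (1 rows):
stock.city | orders.id | orders.name
BOS | 4 | frank
After ORDER BY (1 rows):
stock.city | orders.id | orders.name
BOS | 4 | frank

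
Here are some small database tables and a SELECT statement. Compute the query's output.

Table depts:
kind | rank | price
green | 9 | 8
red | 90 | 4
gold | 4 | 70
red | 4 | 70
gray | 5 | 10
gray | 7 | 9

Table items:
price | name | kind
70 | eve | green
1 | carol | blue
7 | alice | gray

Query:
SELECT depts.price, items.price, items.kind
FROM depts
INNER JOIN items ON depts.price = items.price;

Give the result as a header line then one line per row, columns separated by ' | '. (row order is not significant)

After JOIN items (2 rows):
depts.kind | depts.rank | depts.price | items.price | items.name | items.kind
gold | 4 | 70 | 70 | eve | green
red | 4 | 70 | 70 | eve | green
After SELECT (2 rows):
depts.price | items.price | items.kind
70 | 70 | green
70 | 70 | green

== RESULT ==
depts.price | items.price | items.kind
70 | 70 | green
70 | 70 | green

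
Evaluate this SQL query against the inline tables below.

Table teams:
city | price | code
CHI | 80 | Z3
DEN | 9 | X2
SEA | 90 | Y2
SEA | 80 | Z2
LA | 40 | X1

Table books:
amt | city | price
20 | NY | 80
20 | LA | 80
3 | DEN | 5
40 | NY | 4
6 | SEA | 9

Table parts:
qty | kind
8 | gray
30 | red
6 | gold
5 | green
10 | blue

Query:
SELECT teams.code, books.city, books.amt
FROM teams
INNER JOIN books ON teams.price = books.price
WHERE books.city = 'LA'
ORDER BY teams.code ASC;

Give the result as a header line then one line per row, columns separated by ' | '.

== RESULT ==
teams.code | books.city | books.amt
Z2 | LA | 20
Z3 | LA | 20

Derivation:
After JOIN books (5 rows):
teams.city | teams.price | teams.code | books.amt | books.city | books.price
CHI | 80 | Z3 | 20 | NY | 80
CHI | 80 | Z3 | 20 | LA | 80
DEN | 9 | X2 | 6 | SEA | 9
SEA | 80 | Z2 | 20 | NY | 80
SEA | 80 | Z2 | 20 | LA | 80
After WHERE (2 rows):
teams.city | teams.price | teams.code | books.amt | books.city | books.price
CHI | 80 | Z3 | 20 | LA | 80
SEA | 80 | Z2 | 20 | LA | 80
After SELECT (2 rows):
teams.code | books.city | books.amt
Z3 | LA | 20
Z2 | LA | 20
After ORDER BY (2 rows):
teams.code | books.city | books.amt
Z2 | LA | 20
Z3 | LA | 20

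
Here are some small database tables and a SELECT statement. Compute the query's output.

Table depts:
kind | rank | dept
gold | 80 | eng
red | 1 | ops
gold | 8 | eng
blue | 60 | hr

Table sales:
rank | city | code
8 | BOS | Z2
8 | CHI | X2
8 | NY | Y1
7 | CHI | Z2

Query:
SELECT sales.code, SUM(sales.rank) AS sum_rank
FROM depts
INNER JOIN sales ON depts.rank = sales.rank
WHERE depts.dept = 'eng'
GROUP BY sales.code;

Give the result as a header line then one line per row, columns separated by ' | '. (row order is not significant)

== RESULT ==
sales.code | sum_rank
Z2 | 8
X2 | 8
Y1 | 8

Derivation:
After JOIN sales (3 rows):
depts.kind | depts.rank | depts.dept | sales.rank | sales.city | sales.code
gold | 8 | eng | 8 | BOS | Z2
gold | 8 | eng | 8 | CHI | X2
gold | 8 | eng | 8 | NY | Y1
After WHERE (3 rows):
depts.kind | depts.rank | depts.dept | sales.rank | sales.city | sales.code
gold | 8 | eng | 8 | BOS | Z2
gold | 8 | eng | 8 | CHI | X2
gold | 8 | eng | 8 | NY | Y1
After GROUP BY (3 rows):
sales.code | sum_rank
Z2 | 8
X2 | 8
Y1 | 8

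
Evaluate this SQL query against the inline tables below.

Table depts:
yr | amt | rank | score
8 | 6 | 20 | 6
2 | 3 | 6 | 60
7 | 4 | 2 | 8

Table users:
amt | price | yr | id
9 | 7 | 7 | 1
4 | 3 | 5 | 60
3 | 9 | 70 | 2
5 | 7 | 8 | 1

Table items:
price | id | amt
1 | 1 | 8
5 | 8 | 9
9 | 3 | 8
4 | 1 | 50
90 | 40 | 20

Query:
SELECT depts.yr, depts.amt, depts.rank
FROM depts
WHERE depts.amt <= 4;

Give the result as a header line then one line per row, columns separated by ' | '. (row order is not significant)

After WHERE (2 rows):
depts.yr | depts.amt | depts.rank | depts.score
2 | 3 | 6 | 60
7 | 4 | 2 | 8
After SELECT (2 rows):
depts.yr | depts.amt | depts.rank
2 | 3 | 6
7 | 4 | 2

== RESULT ==
depts.yr | depts.amt | depts.rank
2 | 3 | 6
7 | 4 | 2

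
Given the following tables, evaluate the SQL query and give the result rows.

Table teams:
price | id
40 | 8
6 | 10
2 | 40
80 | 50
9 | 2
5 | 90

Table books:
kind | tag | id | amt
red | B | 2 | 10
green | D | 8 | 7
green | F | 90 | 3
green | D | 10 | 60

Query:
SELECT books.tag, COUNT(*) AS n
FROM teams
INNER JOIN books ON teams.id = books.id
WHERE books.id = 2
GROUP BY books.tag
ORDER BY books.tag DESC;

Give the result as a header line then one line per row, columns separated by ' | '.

After JOIN books (4 rows):
teams.price | teams.id | books.kind | books.tag | books.id | books.amt
40 | 8 | green | D | 8 | 7
6 | 10 | green | D | 10 | 60
9 | 2 | red | B | 2 | 10
5 | 90 | green | F | 90 | 3
After WHERE (1 rows):
teams.price | teams.id | books.kind | books.tag | books.id | books.amt
9 | 2 | red | B | 2 | 10
After GROUP BY (1 rows):
books.tag | n
B | 1
After ORDER BY (1 rows):
books.tag | n
B | 1

== RESULT ==
books.tag | n
B | 1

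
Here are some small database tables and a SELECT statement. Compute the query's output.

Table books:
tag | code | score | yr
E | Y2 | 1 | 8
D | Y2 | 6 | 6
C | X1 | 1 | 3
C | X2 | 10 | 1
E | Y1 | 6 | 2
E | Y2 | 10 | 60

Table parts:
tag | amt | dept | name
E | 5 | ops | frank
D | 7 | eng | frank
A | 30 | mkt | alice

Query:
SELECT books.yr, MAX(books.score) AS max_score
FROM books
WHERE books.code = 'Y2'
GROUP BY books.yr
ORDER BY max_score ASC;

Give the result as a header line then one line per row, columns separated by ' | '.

After WHERE (3 rows):
books.tag | books.code | books.score | books.yr
E | Y2 | 1 | 8
D | Y2 | 6 | 6
E | Y2 | 10 | 60
After GROUP BY (3 rows):
books.yr | max_score
8 | 1
6 | 6
60 | 10
After ORDER BY (3 rows):
books.yr | max_score
8 | 1
6 | 6
60 | 10

== RESULT ==
books.yr | max_score
8 | 1
6 | 6
60 | 10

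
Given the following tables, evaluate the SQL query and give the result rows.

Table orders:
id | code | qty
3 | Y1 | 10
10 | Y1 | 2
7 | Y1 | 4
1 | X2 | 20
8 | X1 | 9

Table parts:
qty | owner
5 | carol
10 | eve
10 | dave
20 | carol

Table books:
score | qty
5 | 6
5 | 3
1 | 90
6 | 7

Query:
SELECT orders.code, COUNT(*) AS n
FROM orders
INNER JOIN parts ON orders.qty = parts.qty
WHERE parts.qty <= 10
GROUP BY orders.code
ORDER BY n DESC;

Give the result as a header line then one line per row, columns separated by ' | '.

== RESULT ==
orders.code | n
Y1 | 2

Derivation:
After JOIN parts (3 rows):
orders.id | orders.code | orders.qty | parts.qty | parts.owner
3 | Y1 | 10 | 10 | eve
3 | Y1 | 10 | 10 | dave
1 | X2 | 20 | 20 | carol
After WHERE (2 rows):
orders.id | orders.code | orders.qty | parts.qty | parts.owner
3 | Y1 | 10 | 10 | eve
3 | Y1 | 10 | 10 | dave
After GROUP BY (1 rows):
orders.code | n
Y1 | 2
After ORDER BY (1 rows):
orders.code | n
Y1 | 2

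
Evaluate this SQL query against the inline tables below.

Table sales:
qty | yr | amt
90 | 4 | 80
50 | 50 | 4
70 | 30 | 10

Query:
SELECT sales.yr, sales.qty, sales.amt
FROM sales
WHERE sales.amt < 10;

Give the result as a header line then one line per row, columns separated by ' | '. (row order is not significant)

== RESULT ==
sales.yr | sales.qty | sales.amt
50 | 50 | 4

Derivation:
After WHERE (1 rows):
sales.qty | sales.yr | sales.amt
50 | 50 | 4
After SELECT (1 rows):
sales.yr | sales.qty | sales.amt
50 | 50 | 4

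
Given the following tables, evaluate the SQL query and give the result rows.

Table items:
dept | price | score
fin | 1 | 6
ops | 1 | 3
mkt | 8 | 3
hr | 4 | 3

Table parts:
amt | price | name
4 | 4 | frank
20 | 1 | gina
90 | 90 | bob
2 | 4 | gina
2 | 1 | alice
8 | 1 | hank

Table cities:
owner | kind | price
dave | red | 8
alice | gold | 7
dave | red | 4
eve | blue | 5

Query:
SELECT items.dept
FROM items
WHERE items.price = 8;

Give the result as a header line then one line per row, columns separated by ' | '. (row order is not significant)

After WHERE (1 rows):
items.dept | items.price | items.score
mkt | 8 | 3
After SELECT (1 rows):
items.dept
mkt

== RESULT ==
items.dept
mkt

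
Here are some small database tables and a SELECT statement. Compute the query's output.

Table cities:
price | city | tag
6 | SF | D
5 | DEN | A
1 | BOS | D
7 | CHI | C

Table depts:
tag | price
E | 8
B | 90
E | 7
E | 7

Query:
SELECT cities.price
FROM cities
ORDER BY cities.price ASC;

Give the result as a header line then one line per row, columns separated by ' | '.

After SELECT (4 rows):
cities.price
6
5
1
7
After ORDER BY (4 rows):
cities.price
1
5
6
7

== RESULT ==
cities.price
1
5
6
7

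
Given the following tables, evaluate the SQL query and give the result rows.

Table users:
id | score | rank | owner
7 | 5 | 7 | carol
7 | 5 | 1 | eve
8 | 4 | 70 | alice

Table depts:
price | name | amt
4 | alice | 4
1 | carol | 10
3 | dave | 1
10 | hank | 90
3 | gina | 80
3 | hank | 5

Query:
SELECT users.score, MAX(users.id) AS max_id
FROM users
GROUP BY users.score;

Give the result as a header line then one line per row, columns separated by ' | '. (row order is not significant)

After GROUP BY (2 rows):
users.score | max_id
5 | 7
4 | 8

== RESULT ==
users.score | max_id
5 | 7
4 | 8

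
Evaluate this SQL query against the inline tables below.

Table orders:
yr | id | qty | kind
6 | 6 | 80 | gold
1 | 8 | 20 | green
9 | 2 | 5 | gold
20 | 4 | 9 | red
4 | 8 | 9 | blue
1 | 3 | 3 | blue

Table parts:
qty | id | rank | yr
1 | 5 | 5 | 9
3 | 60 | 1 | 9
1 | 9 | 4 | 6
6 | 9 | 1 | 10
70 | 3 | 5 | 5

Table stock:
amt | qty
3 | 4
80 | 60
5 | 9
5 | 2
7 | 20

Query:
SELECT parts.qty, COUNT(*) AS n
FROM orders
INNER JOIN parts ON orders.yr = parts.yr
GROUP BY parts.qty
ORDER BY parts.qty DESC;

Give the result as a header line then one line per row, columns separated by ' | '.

== RESULT ==
parts.qty | n
3 | 1
1 | 2

Derivation:
After JOIN parts (3 rows):
orders.yr | orders.id | orders.qty | orders.kind | parts.qty | parts.id | parts.rank | parts.yr
6 | 6 | 80 | gold | 1 | 9 | 4 | 6
9 | 2 | 5 | gold | 1 | 5 | 5 | 9
9 | 2 | 5 | gold | 3 | 60 | 1 | 9
After GROUP BY (2 rows):
parts.qty | n
1 | 2
3 | 1
After ORDER BY (2 rows):
parts.qty | n
3 | 1
1 | 2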